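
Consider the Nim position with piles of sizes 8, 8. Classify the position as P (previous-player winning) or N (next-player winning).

P-position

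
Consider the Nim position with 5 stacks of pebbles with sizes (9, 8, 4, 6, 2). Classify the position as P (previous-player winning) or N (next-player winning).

N-position

Nim-sum: 9 ⊕ 8 ⊕ 4 ⊕ 6 ⊕ 2 = 1.
The nim-sum is 1 ≠ 0, so this is an N-position: the player to move can win.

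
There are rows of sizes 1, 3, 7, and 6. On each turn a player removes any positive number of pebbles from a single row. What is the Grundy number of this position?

Compute the nim-sum pairwise:
1 ⊕ 3 = 2
2 ⊕ 7 = 5
5 ⊕ 6 = 3

3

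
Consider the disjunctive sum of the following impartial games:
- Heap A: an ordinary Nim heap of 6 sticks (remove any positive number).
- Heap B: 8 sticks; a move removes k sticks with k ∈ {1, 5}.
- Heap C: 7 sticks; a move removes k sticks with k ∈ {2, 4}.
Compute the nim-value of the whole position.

6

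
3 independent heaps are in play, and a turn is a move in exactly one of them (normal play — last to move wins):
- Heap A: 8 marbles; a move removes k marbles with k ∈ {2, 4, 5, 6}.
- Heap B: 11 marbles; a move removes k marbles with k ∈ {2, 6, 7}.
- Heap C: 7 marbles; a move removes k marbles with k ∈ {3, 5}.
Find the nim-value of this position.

3

Build the Grundy sequence for heap A with g(k) = mex{g(k−s) : s ∈ {2, 4, 5, 6}, s ≤ k}:
k:     0  1  2  3  4  5  6  7  8
g(k):  0  0  1  1  2  2  3  3  0
So g(8) = 0.
Grundy values for heap B (subtraction set {2, 6, 7}):
g(0) = mex{} = 0
g(1) = mex{} = 0
g(2) = mex{0} = 1
g(3) = mex{0} = 1
g(4) = mex{1} = 0
g(5) = mex{1} = 0
g(6) = mex{0} = 1
g(7) = mex{0} = 1
g(8) = mex{0,1} = 2
g(9) = mex{1} = 0
g(10) = mex{0,1,2} = 3
g(11) = mex{0} = 1
So g(11) = 1.
For heap C, compute g(0), g(1), … with moves {3, 5}:
g(0) = mex{} = 0
g(1) = mex{} = 0
g(2) = mex{} = 0
g(3) = mex{0} = 1
g(4) = mex{0} = 1
g(5) = mex{0} = 1
g(6) = mex{0,1} = 2
g(7) = mex{0,1} = 2
So g(7) = 2.
The value of a disjunctive sum is the nim-sum of the parts.
Combined value = 0 XOR 1 XOR 2 = 3.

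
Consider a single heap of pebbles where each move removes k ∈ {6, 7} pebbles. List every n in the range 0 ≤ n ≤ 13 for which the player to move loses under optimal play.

0, 1, 2, 3, 4, 5, 13

Compute g(0), g(1), … for moves {6, 7}:
g(0) = mex{} = 0
g(1) = mex{} = 0
g(2) = mex{} = 0
g(3) = mex{} = 0
g(4) = mex{} = 0
g(5) = mex{} = 0
g(6) = mex{0} = 1
g(7) = mex{0} = 1
g(8) = mex{0} = 1
g(9) = mex{0} = 1
g(10) = mex{0} = 1
g(11) = mex{0} = 1
g(12) = mex{0,1} = 2
g(13) = mex{1} = 0
The P-positions (g = 0) in 0..13 are 0, 1, 2, 3, 4, 5, 13.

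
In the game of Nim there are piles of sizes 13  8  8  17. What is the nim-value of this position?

28

Compute the nim-sum pairwise:
13 ⊕ 8 = 5
5 ⊕ 8 = 13
13 ⊕ 17 = 28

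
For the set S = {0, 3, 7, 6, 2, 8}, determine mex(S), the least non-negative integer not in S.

1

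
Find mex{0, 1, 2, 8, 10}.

The values 0, 1, 2 are all present; 3 is the first non-negative integer missing from the set.

3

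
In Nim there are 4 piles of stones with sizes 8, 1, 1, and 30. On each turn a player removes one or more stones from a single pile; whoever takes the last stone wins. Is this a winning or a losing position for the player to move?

Winning position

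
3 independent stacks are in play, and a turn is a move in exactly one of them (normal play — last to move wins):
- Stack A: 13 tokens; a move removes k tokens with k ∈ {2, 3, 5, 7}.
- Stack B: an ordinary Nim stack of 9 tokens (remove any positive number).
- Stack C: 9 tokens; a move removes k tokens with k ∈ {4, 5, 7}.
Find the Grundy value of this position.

9

Build the Grundy sequence for stack A with g(k) = mex{g(k−s) : s ∈ {2, 3, 5, 7}, s ≤ k}:
k:     0  1  2  3  4  5  6  7  8  9 10 11 12 13
g(k):  0  0  1  1  2  2  3  3  4  0  0  1  1  2
So g(13) = 2.
Stack B is a plain Nim stack of size 9, so its Grundy value is 9.
For stack C, compute g(0), g(1), … with moves {4, 5, 7}:
k:     0  1  2  3  4  5  6  7  8  9
g(k):  0  0  0  0  1  1  1  1  2  2
So g(9) = 2.
The value of a disjunctive sum is the nim-sum of the parts.
Combined value = 2 ⊕ 9 ⊕ 2 = 9.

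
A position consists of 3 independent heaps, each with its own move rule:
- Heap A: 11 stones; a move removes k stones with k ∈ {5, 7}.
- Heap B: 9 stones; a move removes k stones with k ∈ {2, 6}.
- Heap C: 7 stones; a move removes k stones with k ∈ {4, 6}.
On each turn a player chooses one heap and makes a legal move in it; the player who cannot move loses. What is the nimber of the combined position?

Build the Grundy sequence for heap A with g(k) = mex{g(k−s) : s ∈ {5, 7}, s ≤ k}:
g(0) = mex{} = 0
g(1) = mex{} = 0
g(2) = mex{} = 0
g(3) = mex{} = 0
g(4) = mex{} = 0
g(5) = mex{0} = 1
g(6) = mex{0} = 1
g(7) = mex{0} = 1
g(8) = mex{0} = 1
g(9) = mex{0} = 1
g(10) = mex{0,1} = 2
g(11) = mex{0,1} = 2
So g(11) = 2.
Build the Grundy sequence for heap B with g(k) = mex{g(k−s) : s ∈ {2, 6}, s ≤ k}:
g(0) = mex{} = 0
g(1) = mex{} = 0
g(2) = mex{0} = 1
g(3) = mex{0} = 1
g(4) = mex{1} = 0
g(5) = mex{1} = 0
g(6) = mex{0} = 1
g(7) = mex{0} = 1
g(8) = mex{1} = 0
g(9) = mex{1} = 0
So g(9) = 0.
For heap C, compute g(0), g(1), … with moves {4, 6}:
g(0) = mex{} = 0
g(1) = mex{} = 0
g(2) = mex{} = 0
g(3) = mex{} = 0
g(4) = mex{0} = 1
g(5) = mex{0} = 1
g(6) = mex{0} = 1
g(7) = mex{0} = 1
So g(7) = 1.
The value of a disjunctive sum is the nim-sum of the parts.
Combined value = 2 XOR 0 XOR 1 = 3.

3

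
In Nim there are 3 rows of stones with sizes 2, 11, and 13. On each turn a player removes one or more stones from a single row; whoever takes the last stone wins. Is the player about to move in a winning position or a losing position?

Write each in binary and XOR column by column:
  0010  (2)
  1011  (11)
  1101  (13)
  ----
  0100  (4)
The nim-sum is 4 ≠ 0, so this is an N-position: the player to move can win.

Winning position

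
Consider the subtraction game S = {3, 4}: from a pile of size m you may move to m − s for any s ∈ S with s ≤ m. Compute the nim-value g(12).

Build the Grundy sequence with g(k) = mex{g(k−s) : s ∈ {3, 4}, s ≤ k}:
g(0) = mex{} = 0
g(1) = mex{} = 0
g(2) = mex{} = 0
g(3) = mex{0} = 1
g(4) = mex{0} = 1
g(5) = mex{0} = 1
g(6) = mex{0,1} = 2
g(7) = mex{1} = 0
g(8) = mex{1} = 0
g(9) = mex{1,2} = 0
g(10) = mex{0,2} = 1
g(11) = mex{0} = 1
g(12) = mex{0} = 1
So g(12) = 1.

1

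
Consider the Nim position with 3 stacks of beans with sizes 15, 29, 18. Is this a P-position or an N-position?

P-position

Compute the nim-sum pairwise:
15 ^ 29 = 18
18 ^ 18 = 0
The nim-sum is 0, so this is a P-position: the player to move is in a losing position under optimal play.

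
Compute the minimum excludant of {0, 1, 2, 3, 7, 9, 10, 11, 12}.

4

The values 0, 1, 2, 3 are all present; 4 is the first non-negative integer missing from the set.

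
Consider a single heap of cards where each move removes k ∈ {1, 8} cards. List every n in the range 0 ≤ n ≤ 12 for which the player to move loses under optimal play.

0, 2, 4, 6, 9, 11

Build the Grundy sequence with g(k) = mex{g(k−s) : s ∈ {1, 8}, s ≤ k}:
k:     0  1  2  3  4  5  6  7  8  9 10 11 12
g(k):  0  1  0  1  0  1  0  1  2  0  1  0  1
The P-positions (g = 0) in 0..12 are 0, 2, 4, 6, 9, 11.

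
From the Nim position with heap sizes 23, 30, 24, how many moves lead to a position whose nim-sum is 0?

3

Nim-sum: 23 XOR 30 XOR 24 = 17.
The overall nim-sum is X = 17. A heap of size p has a winning move iff p XOR X < p (reduce it to p XOR X).
  23: 23 XOR 17 = 6 < 23 — winning move (to 6).
  30: 30 XOR 17 = 15 < 30 — winning move (to 15).
  24: 24 XOR 17 = 9 < 24 — winning move (to 9).
That gives 3 winning moves.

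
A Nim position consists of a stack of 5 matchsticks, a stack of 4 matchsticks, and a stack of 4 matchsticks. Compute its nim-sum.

5

Compute the nim-sum pairwise:
5 XOR 4 = 1
1 XOR 4 = 5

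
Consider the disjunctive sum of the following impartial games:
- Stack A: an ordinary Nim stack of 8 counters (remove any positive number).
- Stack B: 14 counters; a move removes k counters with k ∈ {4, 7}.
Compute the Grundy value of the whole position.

Stack A is a plain Nim stack of size 8, so its Grundy value is 8.
For stack B, compute g(0), g(1), … with moves {4, 7}:
k:     0  1  2  3  4  5  6  7  8  9 10 11 12 13 14
g(k):  0  0  0  0  1  1  1  1  2  2  2  0  0  0  0
So g(14) = 0.
By the Sprague-Grundy theorem, the Grundy value of a sum of independent games is the XOR of the component values.
Combined value = 8 ⊕ 0 = 8.

8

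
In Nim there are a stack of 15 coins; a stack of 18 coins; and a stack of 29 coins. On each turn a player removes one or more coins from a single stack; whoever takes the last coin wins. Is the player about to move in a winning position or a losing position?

Write each in binary and XOR column by column:
  01111  (15)
  10010  (18)
  11101  (29)
  -----
  00000  (0)
The nim-sum is 0, so this is a P-position: the player to move is in a losing position under optimal play.

Losing position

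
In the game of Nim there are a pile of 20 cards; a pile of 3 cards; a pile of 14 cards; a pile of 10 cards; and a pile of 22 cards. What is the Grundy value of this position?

Bitwise XOR of the heap sizes:
  10100  (20)
  00011  (3)
  01110  (14)
  01010  (10)
  10110  (22)
  -----
  00101  (5)

5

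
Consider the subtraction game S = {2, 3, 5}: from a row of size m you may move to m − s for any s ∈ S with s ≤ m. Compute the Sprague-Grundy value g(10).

1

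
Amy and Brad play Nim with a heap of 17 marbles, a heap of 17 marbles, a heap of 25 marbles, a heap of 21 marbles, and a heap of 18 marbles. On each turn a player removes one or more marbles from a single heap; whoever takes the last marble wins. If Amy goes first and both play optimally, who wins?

Nim-sum: 17 ⊕ 17 ⊕ 25 ⊕ 21 ⊕ 18 = 30.
The nim-sum is 30 ≠ 0, so this is an N-position: the player to move can win; Amy has a winning move.

Amy wins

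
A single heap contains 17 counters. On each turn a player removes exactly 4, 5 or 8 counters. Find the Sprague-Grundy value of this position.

1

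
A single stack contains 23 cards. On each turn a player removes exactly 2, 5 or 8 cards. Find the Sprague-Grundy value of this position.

Grundy values for subtraction set {2, 5, 8}:
k:     0  1  2  3  4  5  6  7  8  9 10 11 12 13 14 15 16 17 18 19 20 21 22 23
g(k):  0  0  1  1  0  2  1  0  2  1  0  0  1  1  0  2  1  0  2  1  0  0  1  1
So g(23) = 1.

1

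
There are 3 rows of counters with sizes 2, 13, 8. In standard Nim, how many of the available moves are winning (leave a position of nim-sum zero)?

1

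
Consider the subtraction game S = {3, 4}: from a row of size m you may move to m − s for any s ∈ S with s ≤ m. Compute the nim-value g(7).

Compute g(0), g(1), … for moves {3, 4}:
g(0) = mex{} = 0
g(1) = mex{} = 0
g(2) = mex{} = 0
g(3) = mex{0} = 1
g(4) = mex{0} = 1
g(5) = mex{0} = 1
g(6) = mex{0,1} = 2
g(7) = mex{1} = 0
So g(7) = 0.

0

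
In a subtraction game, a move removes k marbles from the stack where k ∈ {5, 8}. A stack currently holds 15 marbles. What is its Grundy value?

Build the Grundy sequence with g(k) = mex{g(k−s) : s ∈ {5, 8}, s ≤ k}:
k:     0  1  2  3  4  5  6  7  8  9 10 11 12 13 14 15
g(k):  0  0  0  0  0  1  1  1  1  1  2  2  2  0  0  0
So g(15) = 0.

0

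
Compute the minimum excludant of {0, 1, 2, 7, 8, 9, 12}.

The values 0, 1, 2 are all present; 3 is the first non-negative integer missing from the set.

3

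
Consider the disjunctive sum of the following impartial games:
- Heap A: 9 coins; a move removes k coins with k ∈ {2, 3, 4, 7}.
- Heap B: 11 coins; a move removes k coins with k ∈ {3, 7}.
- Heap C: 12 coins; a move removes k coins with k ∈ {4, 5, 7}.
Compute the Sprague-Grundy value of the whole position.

4

For heap A, compute g(0), g(1), … with moves {2, 3, 4, 7}:
k:     0  1  2  3  4  5  6  7  8  9
g(k):  0  0  1  1  2  2  0  3  1  4
So g(9) = 4.
Grundy values for heap B (subtraction set {3, 7}):
g(0) = mex{} = 0
g(1) = mex{} = 0
g(2) = mex{} = 0
g(3) = mex{0} = 1
g(4) = mex{0} = 1
g(5) = mex{0} = 1
g(6) = mex{1} = 0
g(7) = mex{0,1} = 2
g(8) = mex{0,1} = 2
g(9) = mex{0} = 1
g(10) = mex{1,2} = 0
g(11) = mex{1,2} = 0
So g(11) = 0.
For heap C, compute g(0), g(1), … with moves {4, 5, 7}:
k:     0  1  2  3  4  5  6  7  8  9 10 11 12
g(k):  0  0  0  0  1  1  1  1  2  2  2  0  0
So g(12) = 0.
The value of a disjunctive sum is the nim-sum of the parts.
Combined value = 4 ⊕ 0 ⊕ 0 = 4.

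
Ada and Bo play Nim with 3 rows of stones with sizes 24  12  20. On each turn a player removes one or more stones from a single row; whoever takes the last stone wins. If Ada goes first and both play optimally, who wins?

Nim-sum: 24 ⊕ 12 ⊕ 20 = 0.
The nim-sum is 0, so this is a P-position: the player to move is in a losing position under optimal play; Ada is about to move from it and so loses — Bo wins.

Bo wins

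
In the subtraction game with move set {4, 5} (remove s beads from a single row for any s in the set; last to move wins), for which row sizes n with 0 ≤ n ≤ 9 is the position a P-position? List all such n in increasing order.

0, 1, 2, 3, 9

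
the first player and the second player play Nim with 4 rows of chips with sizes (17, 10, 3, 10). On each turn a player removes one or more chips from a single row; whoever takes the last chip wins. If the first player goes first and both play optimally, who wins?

Nim-sum: 17 ⊕ 10 ⊕ 3 ⊕ 10 = 18.
The nim-sum is 18 ≠ 0, so this is an N-position: the player to move can win; the first player has a winning move.

the first player wins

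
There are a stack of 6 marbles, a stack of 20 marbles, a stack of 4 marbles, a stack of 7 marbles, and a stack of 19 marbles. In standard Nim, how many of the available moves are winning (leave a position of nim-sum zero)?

3

Compute the nim-sum pairwise:
6 ⊕ 20 = 18
18 ⊕ 4 = 22
22 ⊕ 7 = 17
17 ⊕ 19 = 2
The overall nim-sum is X = 2. A stack of size p has a winning move iff p XOR X < p (reduce it to p XOR X).
  6: 6 XOR 2 = 4 < 6 — winning move (to 4).
  20: 20 XOR 2 = 22 ≥ 20 — no move.
  4: 4 XOR 2 = 6 ≥ 4 — no move.
  7: 7 XOR 2 = 5 < 7 — winning move (to 5).
  19: 19 XOR 2 = 17 < 19 — winning move (to 17).
That gives 3 winning moves.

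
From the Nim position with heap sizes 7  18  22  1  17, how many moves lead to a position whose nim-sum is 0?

3

Nim-sum: 7 XOR 18 XOR 22 XOR 1 XOR 17 = 19.
The overall nim-sum is X = 19. A heap of size p has a winning move iff p XOR X < p (reduce it to p XOR X).
  7: 7 XOR 19 = 20 ≥ 7 — no move.
  18: 18 XOR 19 = 1 < 18 — winning move (to 1).
  22: 22 XOR 19 = 5 < 22 — winning move (to 5).
  1: 1 XOR 19 = 18 ≥ 1 — no move.
  17: 17 XOR 19 = 2 < 17 — winning move (to 2).
That gives 3 winning moves.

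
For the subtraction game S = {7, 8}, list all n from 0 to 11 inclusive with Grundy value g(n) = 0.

0, 1, 2, 3, 4, 5, 6

Compute g(0), g(1), … for moves {7, 8}:
k:     0  1  2  3  4  5  6  7  8  9 10 11
g(k):  0  0  0  0  0  0  0  1  1  1  1  1
The P-positions (g = 0) in 0..11 are 0, 1, 2, 3, 4, 5, 6.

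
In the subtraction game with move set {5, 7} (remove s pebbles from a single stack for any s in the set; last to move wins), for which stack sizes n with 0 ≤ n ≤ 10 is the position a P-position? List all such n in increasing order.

0, 1, 2, 3, 4

Grundy values for subtraction set {5, 7}:
k:     0  1  2  3  4  5  6  7  8  9 10
g(k):  0  0  0  0  0  1  1  1  1  1  2
The P-positions (g = 0) in 0..10 are 0, 1, 2, 3, 4.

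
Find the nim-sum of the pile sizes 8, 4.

12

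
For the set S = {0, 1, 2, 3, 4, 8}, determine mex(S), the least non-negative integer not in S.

5

The values 0, 1, 2, 3, 4 are all present; 5 is the first non-negative integer missing from the set.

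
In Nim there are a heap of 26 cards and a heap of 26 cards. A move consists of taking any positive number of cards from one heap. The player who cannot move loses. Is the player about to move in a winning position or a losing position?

Losing position

Compute the nim-sum pairwise:
26 ⊕ 26 = 0
The nim-sum is 0, so this is a P-position: the player to move is in a losing position under optimal play.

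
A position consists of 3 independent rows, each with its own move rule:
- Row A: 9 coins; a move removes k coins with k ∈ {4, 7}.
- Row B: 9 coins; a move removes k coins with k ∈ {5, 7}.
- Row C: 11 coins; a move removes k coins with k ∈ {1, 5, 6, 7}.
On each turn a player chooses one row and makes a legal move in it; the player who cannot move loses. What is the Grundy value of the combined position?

0

Build the Grundy sequence for row A with g(k) = mex{g(k−s) : s ∈ {4, 7}, s ≤ k}:
g(0) = mex{} = 0
g(1) = mex{} = 0
g(2) = mex{} = 0
g(3) = mex{} = 0
g(4) = mex{0} = 1
g(5) = mex{0} = 1
g(6) = mex{0} = 1
g(7) = mex{0} = 1
g(8) = mex{0,1} = 2
g(9) = mex{0,1} = 2
So g(9) = 2.
For row B, compute g(0), g(1), … with moves {5, 7}:
k:     0  1  2  3  4  5  6  7  8  9
g(k):  0  0  0  0  0  1  1  1  1  1
So g(9) = 1.
For row C, compute g(0), g(1), … with moves {1, 5, 6, 7}:
k:     0  1  2  3  4  5  6  7  8  9 10 11
g(k):  0  1  0  1  0  1  2  3  2  3  2  3
So g(11) = 3.
By the Sprague-Grundy theorem, the Grundy value of a sum of independent games is the XOR of the component values.
Combined value = 2 XOR 1 XOR 3 = 0.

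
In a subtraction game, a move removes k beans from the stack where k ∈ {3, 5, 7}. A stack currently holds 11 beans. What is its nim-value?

Build the Grundy sequence with g(k) = mex{g(k−s) : s ∈ {3, 5, 7}, s ≤ k}:
k:     0  1  2  3  4  5  6  7  8  9 10 11
g(k):  0  0  0  1  1  1  2  2  2  3  0  0
So g(11) = 0.

0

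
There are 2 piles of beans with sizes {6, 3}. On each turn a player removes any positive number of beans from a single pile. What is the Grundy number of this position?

Write each in binary and XOR column by column:
  110  (6)
  011  (3)
  ---
  101  (5)

5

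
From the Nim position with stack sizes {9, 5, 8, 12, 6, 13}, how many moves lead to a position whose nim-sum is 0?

Compute the nim-sum pairwise:
9 ⊕ 5 = 12
12 ⊕ 8 = 4
4 ⊕ 12 = 8
8 ⊕ 6 = 14
14 ⊕ 13 = 3
The overall nim-sum is X = 3. A stack of size p has a winning move iff p XOR X < p (reduce it to p XOR X).
  9: 9 XOR 3 = 10 ≥ 9 — no move.
  5: 5 XOR 3 = 6 ≥ 5 — no move.
  8: 8 XOR 3 = 11 ≥ 8 — no move.
  12: 12 XOR 3 = 15 ≥ 12 — no move.
  6: 6 XOR 3 = 5 < 6 — winning move (to 5).
  13: 13 XOR 3 = 14 ≥ 13 — no move.
That gives 1 winning move.

1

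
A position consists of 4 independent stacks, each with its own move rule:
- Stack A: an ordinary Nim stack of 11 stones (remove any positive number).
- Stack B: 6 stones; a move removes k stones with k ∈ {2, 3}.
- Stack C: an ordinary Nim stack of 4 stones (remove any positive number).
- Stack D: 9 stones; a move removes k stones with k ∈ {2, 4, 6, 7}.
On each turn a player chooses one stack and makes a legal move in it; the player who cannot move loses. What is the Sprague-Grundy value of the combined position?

Stack A is a plain Nim stack of size 11, so its Grundy value is 11.
For stack B, compute g(0), g(1), … with moves {2, 3}:
k:     0  1  2  3  4  5  6
g(k):  0  0  1  1  2  0  0
So g(6) = 0.
Stack C is a plain Nim stack of size 4, so its Grundy value is 4.
For stack D, compute g(0), g(1), … with moves {2, 4, 6, 7}:
g(0) = mex{} = 0
g(1) = mex{} = 0
g(2) = mex{0} = 1
g(3) = mex{0} = 1
g(4) = mex{0,1} = 2
g(5) = mex{0,1} = 2
g(6) = mex{0,1,2} = 3
g(7) = mex{0,1,2} = 3
g(8) = mex{0,1,2,3} = 4
g(9) = mex{1,2,3} = 0
So g(9) = 0.
By the Sprague-Grundy theorem, the Grundy value of a sum of independent games is the XOR of the component values.
Combined value = 11 ⊕ 0 ⊕ 4 ⊕ 0 = 15.

15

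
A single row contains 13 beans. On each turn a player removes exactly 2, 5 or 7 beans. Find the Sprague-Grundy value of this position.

0

Build the Grundy sequence with g(k) = mex{g(k−s) : s ∈ {2, 5, 7}, s ≤ k}:
g(0) = mex{} = 0
g(1) = mex{} = 0
g(2) = mex{0} = 1
g(3) = mex{0} = 1
g(4) = mex{1} = 0
g(5) = mex{0,1} = 2
g(6) = mex{0} = 1
g(7) = mex{0,1,2} = 3
g(8) = mex{0,1} = 2
g(9) = mex{0,1,3} = 2
g(10) = mex{1,2} = 0
g(11) = mex{0,1,2} = 3
g(12) = mex{0,2,3} = 1
g(13) = mex{1,2,3} = 0
So g(13) = 0.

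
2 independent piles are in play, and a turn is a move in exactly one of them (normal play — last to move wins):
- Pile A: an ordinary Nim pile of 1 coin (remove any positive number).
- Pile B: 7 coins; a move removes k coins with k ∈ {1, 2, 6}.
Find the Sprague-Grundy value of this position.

1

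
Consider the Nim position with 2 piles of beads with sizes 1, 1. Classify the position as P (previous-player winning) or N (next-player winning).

P-position

Bitwise XOR of the heap sizes:
  1  (1)
  1  (1)
  -
  0  (0)
The nim-sum is 0, so this is a P-position: the player to move is in a losing position under optimal play.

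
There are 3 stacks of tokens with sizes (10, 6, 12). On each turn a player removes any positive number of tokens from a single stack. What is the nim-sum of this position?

0

Write each in binary and XOR column by column:
  1010  (10)
  0110  (6)
  1100  (12)
  ----
  0000  (0)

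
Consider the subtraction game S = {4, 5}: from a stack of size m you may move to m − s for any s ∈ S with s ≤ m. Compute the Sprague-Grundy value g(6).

1

Compute g(0), g(1), … for moves {4, 5}:
g(0) = mex{} = 0
g(1) = mex{} = 0
g(2) = mex{} = 0
g(3) = mex{} = 0
g(4) = mex{0} = 1
g(5) = mex{0} = 1
g(6) = mex{0} = 1
So g(6) = 1.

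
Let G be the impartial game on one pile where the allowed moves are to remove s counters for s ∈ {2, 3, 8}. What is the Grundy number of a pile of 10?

Compute g(0), g(1), … for moves {2, 3, 8}:
k:     0  1  2  3  4  5  6  7  8  9 10
g(k):  0  0  1  1  2  0  0  1  1  2  0
So g(10) = 0.

0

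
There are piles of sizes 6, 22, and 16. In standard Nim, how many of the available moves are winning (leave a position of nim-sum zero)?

0

Nim-sum: 6 ⊕ 22 ⊕ 16 = 0.
The nim-sum is already 0, so every move leaves a nonzero nim-sum — there are no winning moves.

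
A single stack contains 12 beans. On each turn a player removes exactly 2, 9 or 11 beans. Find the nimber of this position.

2

Build the Grundy sequence with g(k) = mex{g(k−s) : s ∈ {2, 9, 11}, s ≤ k}:
g(0) = mex{} = 0
g(1) = mex{} = 0
g(2) = mex{0} = 1
g(3) = mex{0} = 1
g(4) = mex{1} = 0
g(5) = mex{1} = 0
g(6) = mex{0} = 1
g(7) = mex{0} = 1
g(8) = mex{1} = 0
g(9) = mex{0,1} = 2
g(10) = mex{0} = 1
g(11) = mex{0,1,2} = 3
g(12) = mex{0,1} = 2
So g(12) = 2.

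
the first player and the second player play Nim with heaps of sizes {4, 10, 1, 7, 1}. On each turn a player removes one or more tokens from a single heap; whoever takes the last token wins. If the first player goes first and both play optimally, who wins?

the first player wins

Write each in binary and XOR column by column:
  0100  (4)
  1010  (10)
  0001  (1)
  0111  (7)
  0001  (1)
  ----
  1001  (9)
The nim-sum is 9 ≠ 0, so this is an N-position: the player to move can win; the first player has a winning move.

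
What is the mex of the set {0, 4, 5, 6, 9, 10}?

1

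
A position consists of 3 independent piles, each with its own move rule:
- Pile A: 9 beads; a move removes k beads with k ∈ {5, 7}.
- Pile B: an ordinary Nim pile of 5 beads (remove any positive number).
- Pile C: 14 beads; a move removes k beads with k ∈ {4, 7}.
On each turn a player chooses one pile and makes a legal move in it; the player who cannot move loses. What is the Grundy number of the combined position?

4

For pile A, compute g(0), g(1), … with moves {5, 7}:
g(0) = mex{} = 0
g(1) = mex{} = 0
g(2) = mex{} = 0
g(3) = mex{} = 0
g(4) = mex{} = 0
g(5) = mex{0} = 1
g(6) = mex{0} = 1
g(7) = mex{0} = 1
g(8) = mex{0} = 1
g(9) = mex{0} = 1
So g(9) = 1.
Pile B is a plain Nim pile of size 5, so its Grundy value is 5.
Build the Grundy sequence for pile C with g(k) = mex{g(k−s) : s ∈ {4, 7}, s ≤ k}:
g(0) = mex{} = 0
g(1) = mex{} = 0
g(2) = mex{} = 0
g(3) = mex{} = 0
g(4) = mex{0} = 1
g(5) = mex{0} = 1
g(6) = mex{0} = 1
g(7) = mex{0} = 1
g(8) = mex{0,1} = 2
g(9) = mex{0,1} = 2
g(10) = mex{0,1} = 2
g(11) = mex{1} = 0
g(12) = mex{1,2} = 0
g(13) = mex{1,2} = 0
g(14) = mex{1,2} = 0
So g(14) = 0.
By the Sprague-Grundy theorem, the Grundy value of a sum of independent games is the XOR of the component values.
Combined value = 1 XOR 5 XOR 0 = 4.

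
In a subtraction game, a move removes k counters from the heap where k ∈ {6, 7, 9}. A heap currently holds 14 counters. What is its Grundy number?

2

Compute g(0), g(1), … for moves {6, 7, 9}:
k:     0  1  2  3  4  5  6  7  8  9 10 11 12 13 14
g(k):  0  0  0  0  0  0  1  1  1  1  1  1  2  2  2
So g(14) = 2.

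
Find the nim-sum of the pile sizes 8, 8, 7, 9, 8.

6

In binary:
  1000  (8)
  1000  (8)
  0111  (7)
  1001  (9)
  1000  (8)
  ----
  0110  (6)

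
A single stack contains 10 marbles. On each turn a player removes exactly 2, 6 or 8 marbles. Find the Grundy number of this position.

3

Grundy values for subtraction set {2, 6, 8}:
g(0) = mex{} = 0
g(1) = mex{} = 0
g(2) = mex{0} = 1
g(3) = mex{0} = 1
g(4) = mex{1} = 0
g(5) = mex{1} = 0
g(6) = mex{0} = 1
g(7) = mex{0} = 1
g(8) = mex{0,1} = 2
g(9) = mex{0,1} = 2
g(10) = mex{0,1,2} = 3
So g(10) = 3.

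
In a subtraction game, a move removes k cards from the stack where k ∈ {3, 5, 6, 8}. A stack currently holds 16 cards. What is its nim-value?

Compute g(0), g(1), … for moves {3, 5, 6, 8}:
k:     0  1  2  3  4  5  6  7  8  9 10 11 12 13 14 15 16
g(k):  0  0  0  1  1  1  2  2  2  3  3  0  0  0  1  1  1
So g(16) = 1.

1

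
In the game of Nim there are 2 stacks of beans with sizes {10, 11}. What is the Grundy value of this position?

Compute the nim-sum pairwise:
10 XOR 11 = 1

1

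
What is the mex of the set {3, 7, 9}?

0 is not in the set, so the mex is 0.

0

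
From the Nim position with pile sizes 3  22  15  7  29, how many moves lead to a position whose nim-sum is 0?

Nim-sum: 3 ⊕ 22 ⊕ 15 ⊕ 7 ⊕ 29 = 0.
The nim-sum is already 0, so every move leaves a nonzero nim-sum — there are no winning moves.

0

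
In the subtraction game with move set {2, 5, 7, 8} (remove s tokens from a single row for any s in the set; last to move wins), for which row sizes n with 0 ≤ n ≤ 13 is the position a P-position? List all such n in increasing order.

Compute g(0), g(1), … for moves {2, 5, 7, 8}:
g(0) = mex{} = 0
g(1) = mex{} = 0
g(2) = mex{0} = 1
g(3) = mex{0} = 1
g(4) = mex{1} = 0
g(5) = mex{0,1} = 2
g(6) = mex{0} = 1
g(7) = mex{0,1,2} = 3
g(8) = mex{0,1} = 2
g(9) = mex{0,1,3} = 2
g(10) = mex{1,2} = 0
g(11) = mex{0,1,2} = 3
g(12) = mex{0,2,3} = 1
g(13) = mex{1,2,3} = 0
The P-positions (g = 0) in 0..13 are 0, 1, 4, 10, 13.

0, 1, 4, 10, 13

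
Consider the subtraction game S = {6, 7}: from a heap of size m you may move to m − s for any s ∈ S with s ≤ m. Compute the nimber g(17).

0

Grundy values for subtraction set {6, 7}:
k:     0  1  2  3  4  5  6  7  8  9 10 11 12 13 14 15 16 17
g(k):  0  0  0  0  0  0  1  1  1  1  1  1  2  0  0  0  0  0
So g(17) = 0.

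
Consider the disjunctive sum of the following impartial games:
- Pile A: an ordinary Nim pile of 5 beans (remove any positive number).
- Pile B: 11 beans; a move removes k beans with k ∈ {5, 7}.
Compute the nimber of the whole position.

Pile A is a plain Nim pile of size 5, so its Grundy value is 5.
Build the Grundy sequence for pile B with g(k) = mex{g(k−s) : s ∈ {5, 7}, s ≤ k}:
k:     0  1  2  3  4  5  6  7  8  9 10 11
g(k):  0  0  0  0  0  1  1  1  1  1  2  2
So g(11) = 2.
By the Sprague-Grundy theorem, the Grundy value of a sum of independent games is the XOR of the component values.
Combined value = 5 ⊕ 2 = 7.

7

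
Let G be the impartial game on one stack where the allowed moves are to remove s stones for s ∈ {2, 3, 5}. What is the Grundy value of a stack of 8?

Grundy values for subtraction set {2, 3, 5}:
g(0) = mex{} = 0
g(1) = mex{} = 0
g(2) = mex{0} = 1
g(3) = mex{0} = 1
g(4) = mex{0,1} = 2
g(5) = mex{0,1} = 2
g(6) = mex{0,1,2} = 3
g(7) = mex{1,2} = 0
g(8) = mex{1,2,3} = 0
So g(8) = 0.

0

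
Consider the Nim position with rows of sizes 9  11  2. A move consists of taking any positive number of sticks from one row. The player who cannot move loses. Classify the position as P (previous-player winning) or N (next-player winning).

P-position

Nim-sum: 9 ⊕ 11 ⊕ 2 = 0.
The nim-sum is 0, so this is a P-position: the player to move is in a losing position under optimal play.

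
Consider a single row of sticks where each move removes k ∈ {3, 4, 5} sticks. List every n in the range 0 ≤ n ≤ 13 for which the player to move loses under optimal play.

0, 1, 2, 8, 9, 10

Compute g(0), g(1), … for moves {3, 4, 5}:
g(0) = mex{} = 0
g(1) = mex{} = 0
g(2) = mex{} = 0
g(3) = mex{0} = 1
g(4) = mex{0} = 1
g(5) = mex{0} = 1
g(6) = mex{0,1} = 2
g(7) = mex{0,1} = 2
g(8) = mex{1} = 0
g(9) = mex{1,2} = 0
g(10) = mex{1,2} = 0
g(11) = mex{0,2} = 1
g(12) = mex{0,2} = 1
g(13) = mex{0} = 1
The P-positions (g = 0) in 0..13 are 0, 1, 2, 8, 9, 10.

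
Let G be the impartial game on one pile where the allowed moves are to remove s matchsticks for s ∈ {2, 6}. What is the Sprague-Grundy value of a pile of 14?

1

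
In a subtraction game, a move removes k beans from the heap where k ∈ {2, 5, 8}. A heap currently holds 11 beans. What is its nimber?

0

Compute g(0), g(1), … for moves {2, 5, 8}:
k:     0  1  2  3  4  5  6  7  8  9 10 11
g(k):  0  0  1  1  0  2  1  0  2  1  0  0
So g(11) = 0.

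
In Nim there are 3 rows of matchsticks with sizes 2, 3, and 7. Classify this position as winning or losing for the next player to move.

Write each in binary and XOR column by column:
  010  (2)
  011  (3)
  111  (7)
  ---
  110  (6)
The nim-sum is 6 ≠ 0, so this is an N-position: the player to move can win.

Winning position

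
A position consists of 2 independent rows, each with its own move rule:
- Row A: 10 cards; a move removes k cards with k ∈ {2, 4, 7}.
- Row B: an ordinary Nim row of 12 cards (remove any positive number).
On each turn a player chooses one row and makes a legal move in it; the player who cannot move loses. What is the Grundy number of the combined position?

Build the Grundy sequence for row A with g(k) = mex{g(k−s) : s ∈ {2, 4, 7}, s ≤ k}:
g(0) = mex{} = 0
g(1) = mex{} = 0
g(2) = mex{0} = 1
g(3) = mex{0} = 1
g(4) = mex{0,1} = 2
g(5) = mex{0,1} = 2
g(6) = mex{1,2} = 0
g(7) = mex{0,1,2} = 3
g(8) = mex{0,2} = 1
g(9) = mex{1,2,3} = 0
g(10) = mex{0,1} = 2
So g(10) = 2.
Row B is a plain Nim row of size 12, so its Grundy value is 12.
The value of a disjunctive sum is the nim-sum of the parts.
Combined value = 2 ⊕ 12 = 14.

14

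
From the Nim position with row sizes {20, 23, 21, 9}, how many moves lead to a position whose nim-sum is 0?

3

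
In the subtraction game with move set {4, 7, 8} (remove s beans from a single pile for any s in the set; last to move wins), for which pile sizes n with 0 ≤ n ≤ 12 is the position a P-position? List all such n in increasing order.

0, 1, 2, 3, 12

Build the Grundy sequence with g(k) = mex{g(k−s) : s ∈ {4, 7, 8}, s ≤ k}:
g(0) = mex{} = 0
g(1) = mex{} = 0
g(2) = mex{} = 0
g(3) = mex{} = 0
g(4) = mex{0} = 1
g(5) = mex{0} = 1
g(6) = mex{0} = 1
g(7) = mex{0} = 1
g(8) = mex{0,1} = 2
g(9) = mex{0,1} = 2
g(10) = mex{0,1} = 2
g(11) = mex{0,1} = 2
g(12) = mex{1,2} = 0
The P-positions (g = 0) in 0..12 are 0, 1, 2, 3, 12.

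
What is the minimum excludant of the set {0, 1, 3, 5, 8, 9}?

2

The values 0, 1 are all present; 2 is the first non-negative integer missing from the set.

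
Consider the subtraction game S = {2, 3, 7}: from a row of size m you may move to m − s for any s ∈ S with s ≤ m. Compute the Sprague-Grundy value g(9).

Compute g(0), g(1), … for moves {2, 3, 7}:
k:     0  1  2  3  4  5  6  7  8  9
g(k):  0  0  1  1  2  0  0  1  1  2
So g(9) = 2.

2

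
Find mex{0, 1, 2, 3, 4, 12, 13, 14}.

5

The values 0, 1, 2, 3, 4 are all present; 5 is the first non-negative integer missing from the set.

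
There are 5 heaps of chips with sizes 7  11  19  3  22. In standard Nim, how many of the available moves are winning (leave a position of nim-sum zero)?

1

Bitwise XOR of the heap sizes:
  00111  (7)
  01011  (11)
  10011  (19)
  00011  (3)
  10110  (22)
  -----
  01010  (10)
The overall nim-sum is X = 10. A heap of size p has a winning move iff p XOR X < p (reduce it to p XOR X).
  7: 7 XOR 10 = 13 ≥ 7 — no move.
  11: 11 XOR 10 = 1 < 11 — winning move (to 1).
  19: 19 XOR 10 = 25 ≥ 19 — no move.
  3: 3 XOR 10 = 9 ≥ 3 — no move.
  22: 22 XOR 10 = 28 ≥ 22 — no move.
That gives 1 winning move.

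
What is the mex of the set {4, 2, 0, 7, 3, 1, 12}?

The values 0, 1, 2, 3, 4 are all present; 5 is the first non-negative integer missing from the set.

5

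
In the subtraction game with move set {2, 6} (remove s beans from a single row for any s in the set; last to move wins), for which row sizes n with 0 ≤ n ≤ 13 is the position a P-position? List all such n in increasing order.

0, 1, 4, 5, 8, 9, 12, 13

Build the Grundy sequence with g(k) = mex{g(k−s) : s ∈ {2, 6}, s ≤ k}:
g(0) = mex{} = 0
g(1) = mex{} = 0
g(2) = mex{0} = 1
g(3) = mex{0} = 1
g(4) = mex{1} = 0
g(5) = mex{1} = 0
g(6) = mex{0} = 1
g(7) = mex{0} = 1
g(8) = mex{1} = 0
g(9) = mex{1} = 0
g(10) = mex{0} = 1
g(11) = mex{0} = 1
g(12) = mex{1} = 0
g(13) = mex{1} = 0
The P-positions (g = 0) in 0..13 are 0, 1, 4, 5, 8, 9, 12, 13.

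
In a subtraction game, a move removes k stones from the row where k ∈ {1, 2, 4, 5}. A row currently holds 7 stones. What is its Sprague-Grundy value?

Grundy values for subtraction set {1, 2, 4, 5}:
g(0) = mex{} = 0
g(1) = mex{0} = 1
g(2) = mex{0,1} = 2
g(3) = mex{1,2} = 0
g(4) = mex{0,2} = 1
g(5) = mex{0,1} = 2
g(6) = mex{1,2} = 0
g(7) = mex{0,2} = 1
So g(7) = 1.

1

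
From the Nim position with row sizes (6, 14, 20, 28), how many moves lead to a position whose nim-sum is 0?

0

Compute the nim-sum pairwise:
6 ^ 14 = 8
8 ^ 20 = 28
28 ^ 28 = 0
The nim-sum is already 0, so every move leaves a nonzero nim-sum — there are no winning moves.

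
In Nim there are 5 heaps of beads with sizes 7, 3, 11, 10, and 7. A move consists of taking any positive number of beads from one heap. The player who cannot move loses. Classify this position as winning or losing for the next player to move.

Compute the nim-sum pairwise:
7 XOR 3 = 4
4 XOR 11 = 15
15 XOR 10 = 5
5 XOR 7 = 2
The nim-sum is 2 ≠ 0, so this is an N-position: the player to move can win.

Winning position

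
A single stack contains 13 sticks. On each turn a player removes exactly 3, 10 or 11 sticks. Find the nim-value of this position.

Compute g(0), g(1), … for moves {3, 10, 11}:
g(0) = mex{} = 0
g(1) = mex{} = 0
g(2) = mex{} = 0
g(3) = mex{0} = 1
g(4) = mex{0} = 1
g(5) = mex{0} = 1
g(6) = mex{1} = 0
g(7) = mex{1} = 0
g(8) = mex{1} = 0
g(9) = mex{0} = 1
g(10) = mex{0} = 1
g(11) = mex{0} = 1
g(12) = mex{0,1} = 2
g(13) = mex{0,1} = 2
So g(13) = 2.

2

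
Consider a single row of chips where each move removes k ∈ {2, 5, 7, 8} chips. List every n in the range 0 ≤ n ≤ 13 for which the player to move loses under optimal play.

Grundy values for subtraction set {2, 5, 7, 8}:
g(0) = mex{} = 0
g(1) = mex{} = 0
g(2) = mex{0} = 1
g(3) = mex{0} = 1
g(4) = mex{1} = 0
g(5) = mex{0,1} = 2
g(6) = mex{0} = 1
g(7) = mex{0,1,2} = 3
g(8) = mex{0,1} = 2
g(9) = mex{0,1,3} = 2
g(10) = mex{1,2} = 0
g(11) = mex{0,1,2} = 3
g(12) = mex{0,2,3} = 1
g(13) = mex{1,2,3} = 0
The P-positions (g = 0) in 0..13 are 0, 1, 4, 10, 13.

0, 1, 4, 10, 13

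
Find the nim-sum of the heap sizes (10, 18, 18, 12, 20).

Write each in binary and XOR column by column:
  01010  (10)
  10010  (18)
  10010  (18)
  01100  (12)
  10100  (20)
  -----
  10010  (18)

18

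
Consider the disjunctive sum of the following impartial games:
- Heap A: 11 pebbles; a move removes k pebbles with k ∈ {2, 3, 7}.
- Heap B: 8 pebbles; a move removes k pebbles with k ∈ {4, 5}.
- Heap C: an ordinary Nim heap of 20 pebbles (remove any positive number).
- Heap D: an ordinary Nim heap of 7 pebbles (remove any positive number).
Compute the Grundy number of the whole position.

17

Grundy values for heap A (subtraction set {2, 3, 7}):
k:     0  1  2  3  4  5  6  7  8  9 10 11
g(k):  0  0  1  1  2  0  0  1  1  2  0  0
So g(11) = 0.
Build the Grundy sequence for heap B with g(k) = mex{g(k−s) : s ∈ {4, 5}, s ≤ k}:
g(0) = mex{} = 0
g(1) = mex{} = 0
g(2) = mex{} = 0
g(3) = mex{} = 0
g(4) = mex{0} = 1
g(5) = mex{0} = 1
g(6) = mex{0} = 1
g(7) = mex{0} = 1
g(8) = mex{0,1} = 2
So g(8) = 2.
Heap C is a plain Nim heap of size 20, so its Grundy value is 20.
Heap D is a plain Nim heap of size 7, so its Grundy value is 7.
By the Sprague-Grundy theorem, the Grundy value of a sum of independent games is the XOR of the component values.
Combined value = 0 ⊕ 2 ⊕ 20 ⊕ 7 = 17.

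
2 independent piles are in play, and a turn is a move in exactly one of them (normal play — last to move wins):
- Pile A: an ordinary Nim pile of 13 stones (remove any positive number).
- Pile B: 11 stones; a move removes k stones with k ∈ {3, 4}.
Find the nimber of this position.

12

Pile A is a plain Nim pile of size 13, so its Grundy value is 13.
Grundy values for pile B (subtraction set {3, 4}):
k:     0  1  2  3  4  5  6  7  8  9 10 11
g(k):  0  0  0  1  1  1  2  0  0  0  1  1
So g(11) = 1.
The value of a disjunctive sum is the nim-sum of the parts.
Combined value = 13 XOR 1 = 12.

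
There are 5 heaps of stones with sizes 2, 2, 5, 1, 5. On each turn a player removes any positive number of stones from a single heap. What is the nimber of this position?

Nim-sum: 2 ⊕ 2 ⊕ 5 ⊕ 1 ⊕ 5 = 1.

1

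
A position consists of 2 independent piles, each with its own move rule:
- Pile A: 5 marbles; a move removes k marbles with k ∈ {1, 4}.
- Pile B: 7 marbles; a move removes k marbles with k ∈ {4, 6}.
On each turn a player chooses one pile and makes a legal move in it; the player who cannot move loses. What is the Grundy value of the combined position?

1

Grundy values for pile A (subtraction set {1, 4}):
k:     0  1  2  3  4  5
g(k):  0  1  0  1  2  0
So g(5) = 0.
Build the Grundy sequence for pile B with g(k) = mex{g(k−s) : s ∈ {4, 6}, s ≤ k}:
k:     0  1  2  3  4  5  6  7
g(k):  0  0  0  0  1  1  1  1
So g(7) = 1.
By the Sprague-Grundy theorem, the Grundy value of a sum of independent games is the XOR of the component values.
Combined value = 0 XOR 1 = 1.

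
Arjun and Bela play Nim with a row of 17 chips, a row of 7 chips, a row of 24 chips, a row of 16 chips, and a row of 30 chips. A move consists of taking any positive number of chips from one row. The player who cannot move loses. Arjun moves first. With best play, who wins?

In binary:
  10001  (17)
  00111  (7)
  11000  (24)
  10000  (16)
  11110  (30)
  -----
  00000  (0)
The nim-sum is 0, so this is a P-position: the player to move is in a losing position under optimal play; Arjun is about to move from it and so loses — Bela wins.

Bela wins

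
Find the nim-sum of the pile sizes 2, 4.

Compute the nim-sum pairwise:
2 ⊕ 4 = 6

6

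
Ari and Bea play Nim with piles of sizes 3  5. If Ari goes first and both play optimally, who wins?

Nim-sum: 3 ⊕ 5 = 6.
The nim-sum is 6 ≠ 0, so this is an N-position: the player to move can win; Ari has a winning move.

Ari wins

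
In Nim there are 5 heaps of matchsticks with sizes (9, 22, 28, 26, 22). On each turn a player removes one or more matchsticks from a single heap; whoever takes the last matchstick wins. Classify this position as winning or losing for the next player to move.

Nim-sum: 9 ⊕ 22 ⊕ 28 ⊕ 26 ⊕ 22 = 15.
The nim-sum is 15 ≠ 0, so this is an N-position: the player to move can win.

Winning position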